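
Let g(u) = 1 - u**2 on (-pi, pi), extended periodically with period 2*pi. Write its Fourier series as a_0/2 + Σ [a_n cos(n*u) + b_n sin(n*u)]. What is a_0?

2 - 2*pi**2/3

a_0 = 1/pi ∫_{-pi}^{pi} g(u) du = 1/pi · (2*pi*(3 - pi**2)/3) = 2 - 2*pi**2/3.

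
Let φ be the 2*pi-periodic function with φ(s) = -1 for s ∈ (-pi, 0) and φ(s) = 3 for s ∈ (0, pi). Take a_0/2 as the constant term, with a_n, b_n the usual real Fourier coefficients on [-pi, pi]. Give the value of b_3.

8/(3*pi)

b_3 = 1/pi ∫_{-pi}^{pi} φ(s) sin(3*s) ds.
Split the integral at the breakpoints.
Directly, an antiderivative of (-1) sin(3*s) is cos(3*s)/3; evaluating from -pi to 0: ∫_{-pi}^{0} (-1) sin(3*s) ds = (1/3) - (-1/3) = 2/3.
Directly, an antiderivative of (3) sin(3*s) is -cos(3*s); evaluating from 0 to pi: ∫_{0}^{pi} (3) sin(3*s) ds = (1) - (-1) = 2.
Summing the pieces and multiplying by (1/pi) gives b_3 = 8/(3*pi).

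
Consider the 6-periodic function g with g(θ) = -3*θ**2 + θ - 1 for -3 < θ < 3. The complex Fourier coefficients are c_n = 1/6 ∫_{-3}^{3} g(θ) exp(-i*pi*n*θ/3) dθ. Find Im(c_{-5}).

3/(5*pi)

Since g is real-valued, Im(c_{-5}) = -1/6 ∫_{-3}^{3} g(θ) sin(-5*pi*θ/3) dθ = b_{5}/2.
Integrating by parts twice (tabular method), an antiderivative of (-3*θ**2 + θ - 1) sin(-5*pi*θ/3) is -9*θ**2*cos(5*pi*θ/3)/(5*pi) + 54*θ*sin(5*pi*θ/3)/(25*pi**2) + 3*θ*cos(5*pi*θ/3)/(5*pi) - 9*sin(5*pi*θ/3)/(25*pi**2) - 3*cos(5*pi*θ/3)/(5*pi) + 162*cos(5*pi*θ/3)/(125*pi**3); evaluating from -3 to 3: ∫_{-3}^{3} (-3*θ**2 + θ - 1) sin(-5*pi*θ/3) dθ = (-162/(125*pi**3) + 15/pi) - (3*(-54 + 775*pi**2)/(125*pi**3)) = -18/(5*pi).
Hence Im(c_{-5}) = (-1/6)·(-18/(5*pi)) = 3/(5*pi).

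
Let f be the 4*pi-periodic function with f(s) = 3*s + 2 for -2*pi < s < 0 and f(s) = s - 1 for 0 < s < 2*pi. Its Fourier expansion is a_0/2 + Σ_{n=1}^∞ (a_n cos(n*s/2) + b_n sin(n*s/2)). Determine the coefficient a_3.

a_3 = (1/(2*pi)) ∫_{-2*pi}^{2*pi} f(s) cos(3*s/2) ds.
Split the integral at the breakpoints.
Integrating by parts (boundary term plus one more integral), an antiderivative of (3*s + 2) cos(3*s/2) is 2*s*sin(3*s/2) + 4*sin(3*s/2)/3 + 4*cos(3*s/2)/3; evaluating from -2*pi to 0: ∫_{-2*pi}^{0} (3*s + 2) cos(3*s/2) ds = (4/3) - (-4/3) = 8/3.
Integrating by parts (boundary term plus one more integral), an antiderivative of (s - 1) cos(3*s/2) is 2*s*sin(3*s/2)/3 - 2*sin(3*s/2)/3 + 4*cos(3*s/2)/9; evaluating from 0 to 2*pi: ∫_{0}^{2*pi} (s - 1) cos(3*s/2) ds = (-4/9) - (4/9) = -8/9.
Summing the pieces and multiplying by (1/(2*pi)) gives a_3 = 8/(9*pi).

8/(9*pi)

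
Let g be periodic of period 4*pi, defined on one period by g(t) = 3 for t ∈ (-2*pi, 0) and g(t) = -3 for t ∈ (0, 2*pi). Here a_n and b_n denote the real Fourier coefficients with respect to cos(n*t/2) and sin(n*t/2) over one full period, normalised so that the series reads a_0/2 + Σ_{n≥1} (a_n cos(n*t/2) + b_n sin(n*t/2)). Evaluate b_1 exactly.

b_1 = (1/(2*pi)) ∫_{-2*pi}^{2*pi} g(t) sin(t/2) dt.
g is odd and sin(t/2) is odd, so the integrand is even and b_1 = 1/pi ∫_0^{2*pi} g(t) sin(t/2) dt.
Directly, an antiderivative of (-3) sin(t/2) is 6*cos(t/2); evaluating from 0 to 2*pi: ∫_{0}^{2*pi} (-3) sin(t/2) dt = (-6) - (6) = -12.
Hence b_1 = (1/pi)·(-12) = -12/pi.

-12/pi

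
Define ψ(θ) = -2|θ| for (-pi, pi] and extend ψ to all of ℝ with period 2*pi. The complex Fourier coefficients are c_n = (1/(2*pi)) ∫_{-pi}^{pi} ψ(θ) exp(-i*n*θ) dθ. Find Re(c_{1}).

Since ψ is real-valued, Re(c_{1}) = (1/(2*pi)) ∫_{-pi}^{pi} ψ(θ) cos(θ) dθ = a_{1}/2.
ψ is even and cos(θ) is even, so the integrand is even: ∫_{-pi}^{pi} ψ(θ) cos(θ) dθ = 2∫_0^{pi} ψ(θ) cos(θ) dθ.
Integrating by parts (boundary term plus one more integral), an antiderivative of (-2*θ) cos(θ) is -2*θ*sin(θ) - 2*cos(θ); evaluating from 0 to pi: ∫_{0}^{pi} (-2*θ) cos(θ) dθ = (2) - (-2) = 4.
So ∫_{-pi}^{pi} ψ(θ) cos(θ) dθ = 8.
Hence Re(c_{1}) = (1/(2*pi))·(8) = 4/pi.

4/pi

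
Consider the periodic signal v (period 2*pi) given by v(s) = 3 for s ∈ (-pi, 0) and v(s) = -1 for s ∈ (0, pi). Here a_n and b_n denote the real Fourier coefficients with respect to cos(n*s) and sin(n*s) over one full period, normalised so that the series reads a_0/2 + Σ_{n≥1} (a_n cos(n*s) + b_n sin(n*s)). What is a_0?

a_0 = 1/pi ∫_{-pi}^{pi} v(s) ds = 1/pi · (2*pi) = 2.

2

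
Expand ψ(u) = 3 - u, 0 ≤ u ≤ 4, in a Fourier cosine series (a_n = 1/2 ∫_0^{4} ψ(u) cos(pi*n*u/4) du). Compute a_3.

a_3 = 1/2 ∫_0^{4} (3 - u) cos(3*pi*u/4) du.
Integrating by parts (boundary term plus one more integral), an antiderivative of (3 - u) cos(3*pi*u/4) is -4*u*sin(3*pi*u/4)/(3*pi) + 4*sin(3*pi*u/4)/pi - 16*cos(3*pi*u/4)/(9*pi**2); evaluating from 0 to 4: ∫_{0}^{4} (3 - u) cos(3*pi*u/4) du = (16/(9*pi**2)) - (-16/(9*pi**2)) = 32/(9*pi**2).
Hence a_3 = (1/2)·(32/(9*pi**2)) = 16/(9*pi**2).

16/(9*pi**2)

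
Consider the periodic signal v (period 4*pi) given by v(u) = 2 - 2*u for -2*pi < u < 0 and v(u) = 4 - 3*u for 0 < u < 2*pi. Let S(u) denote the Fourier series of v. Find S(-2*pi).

u = -2*pi differs from u = 2*pi by -1 full period(s), and the series is 4*pi-periodic.
At u = 2*pi the one-sided limits are v(2*pi^-) = 4 - 6*pi and v(2*pi^+) = 2 + 4*pi.
By Dirichlet's theorem the series converges to their average, [(4 - 6*pi) + (2 + 4*pi)]/2 = 3 - pi.

3 - pi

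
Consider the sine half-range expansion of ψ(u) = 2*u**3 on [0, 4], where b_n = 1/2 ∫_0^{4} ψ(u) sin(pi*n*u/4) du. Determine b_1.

b_1 = 1/2 ∫_0^{4} (2*u**3) sin(pi*u/4) du.
Integrating by parts three times (tabular method), an antiderivative of (2*u**3) sin(pi*u/4) is -8*u**3*cos(pi*u/4)/pi + 96*u**2*sin(pi*u/4)/pi**2 + 768*u*cos(pi*u/4)/pi**3 - 3072*sin(pi*u/4)/pi**4; evaluating from 0 to 4: ∫_{0}^{4} (2*u**3) sin(pi*u/4) du = (-3072/pi**3 + 512/pi) - (0) = -3072/pi**3 + 512/pi.
Hence b_1 = (1/2)·(-3072/pi**3 + 512/pi) = -1536/pi**3 + 256/pi.

-1536/pi**3 + 256/pi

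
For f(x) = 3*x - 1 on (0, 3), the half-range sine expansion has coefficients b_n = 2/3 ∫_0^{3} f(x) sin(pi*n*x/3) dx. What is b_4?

b_4 = 2/3 ∫_0^{3} (3*x - 1) sin(4*pi*x/3) dx.
Integrating by parts (boundary term plus one more integral), an antiderivative of (3*x - 1) sin(4*pi*x/3) is -9*x*cos(4*pi*x/3)/(4*pi) + 27*sin(4*pi*x/3)/(16*pi**2) + 3*cos(4*pi*x/3)/(4*pi); evaluating from 0 to 3: ∫_{0}^{3} (3*x - 1) sin(4*pi*x/3) dx = (-6/pi) - (3/(4*pi)) = -27/(4*pi).
Hence b_4 = (2/3)·(-27/(4*pi)) = -9/(2*pi).

-9/(2*pi)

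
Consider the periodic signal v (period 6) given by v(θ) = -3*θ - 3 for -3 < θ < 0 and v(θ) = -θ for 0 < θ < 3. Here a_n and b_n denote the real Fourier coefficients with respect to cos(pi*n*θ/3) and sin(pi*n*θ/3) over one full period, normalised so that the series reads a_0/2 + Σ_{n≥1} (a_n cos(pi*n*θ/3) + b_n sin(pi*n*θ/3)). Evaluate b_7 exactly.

b_7 = 1/3 ∫_{-3}^{3} v(θ) sin(7*pi*θ/3) dθ.
Split the integral at the breakpoints.
Integrating by parts (boundary term plus one more integral), an antiderivative of (-3*θ - 3) sin(7*pi*θ/3) is 9*θ*cos(7*pi*θ/3)/(7*pi) - 27*sin(7*pi*θ/3)/(49*pi**2) + 9*cos(7*pi*θ/3)/(7*pi); evaluating from -3 to 0: ∫_{-3}^{0} (-3*θ - 3) sin(7*pi*θ/3) dθ = (9/(7*pi)) - (18/(7*pi)) = -9/(7*pi).
Integrating by parts (boundary term plus one more integral), an antiderivative of (-θ) sin(7*pi*θ/3) is 3*θ*cos(7*pi*θ/3)/(7*pi) - 9*sin(7*pi*θ/3)/(49*pi**2); evaluating from 0 to 3: ∫_{0}^{3} (-θ) sin(7*pi*θ/3) dθ = (-9/(7*pi)) - (0) = -9/(7*pi).
Summing the pieces and multiplying by (1/3) gives b_7 = -6/(7*pi).

-6/(7*pi)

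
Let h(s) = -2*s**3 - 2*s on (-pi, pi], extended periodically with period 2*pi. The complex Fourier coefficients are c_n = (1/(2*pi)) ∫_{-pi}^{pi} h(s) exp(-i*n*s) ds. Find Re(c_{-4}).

0

Since h is real-valued, Re(c_{-4}) = (1/(2*pi)) ∫_{-pi}^{pi} h(s) cos(-4*s) ds = a_{4}/2.
(h is odd, so the integrand is odd over a symmetric interval and the integral vanishes.)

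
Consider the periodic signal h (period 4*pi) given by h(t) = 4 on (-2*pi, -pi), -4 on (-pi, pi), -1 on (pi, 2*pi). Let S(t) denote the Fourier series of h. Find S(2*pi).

t = 2*pi differs from t = -2*pi by 1 full period(s), and the series is 4*pi-periodic.
At t = -2*pi the one-sided limits are h(-2*pi^-) = -1 and h(-2*pi^+) = 4.
By Dirichlet's theorem the series converges to their average, [(-1) + (4)]/2 = 3/2.

3/2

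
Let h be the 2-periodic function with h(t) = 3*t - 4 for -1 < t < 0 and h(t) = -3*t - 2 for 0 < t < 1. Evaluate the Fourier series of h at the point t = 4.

-3

t = 4 differs from t = 0 by 2 full period(s), and the series is 2-periodic.
At t = 0 the one-sided limits are h(0^-) = -4 and h(0^+) = -2.
By Dirichlet's theorem the series converges to their average, [(-4) + (-2)]/2 = -3.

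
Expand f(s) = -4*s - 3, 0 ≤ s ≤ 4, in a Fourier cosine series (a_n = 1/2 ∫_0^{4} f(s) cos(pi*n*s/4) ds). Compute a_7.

a_7 = 1/2 ∫_0^{4} (-4*s - 3) cos(7*pi*s/4) ds.
Integrating by parts (boundary term plus one more integral), an antiderivative of (-4*s - 3) cos(7*pi*s/4) is -16*s*sin(7*pi*s/4)/(7*pi) - 12*sin(7*pi*s/4)/(7*pi) - 64*cos(7*pi*s/4)/(49*pi**2); evaluating from 0 to 4: ∫_{0}^{4} (-4*s - 3) cos(7*pi*s/4) ds = (64/(49*pi**2)) - (-64/(49*pi**2)) = 128/(49*pi**2).
Hence a_7 = (1/2)·(128/(49*pi**2)) = 64/(49*pi**2).

64/(49*pi**2)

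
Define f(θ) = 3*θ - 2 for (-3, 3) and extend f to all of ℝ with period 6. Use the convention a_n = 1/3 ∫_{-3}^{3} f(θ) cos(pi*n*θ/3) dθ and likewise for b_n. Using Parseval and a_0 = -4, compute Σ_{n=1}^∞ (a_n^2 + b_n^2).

Parseval: a_0^2/2 + Σ_{n≥1} (a_n^2+b_n^2) = 1/3 ∫_{-3}^{3} f(θ)^2 dθ = 62.
Subtract a_0^2/2 = 8: Σ (a_n^2+b_n^2) = 54.

54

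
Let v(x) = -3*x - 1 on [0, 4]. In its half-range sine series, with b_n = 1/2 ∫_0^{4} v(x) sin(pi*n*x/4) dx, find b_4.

b_4 = 1/2 ∫_0^{4} (-3*x - 1) sin(pi*x) dx.
Integrating by parts (boundary term plus one more integral), an antiderivative of (-3*x - 1) sin(pi*x) is 3*x*cos(pi*x)/pi - 3*sin(pi*x)/pi**2 + cos(pi*x)/pi; evaluating from 0 to 4: ∫_{0}^{4} (-3*x - 1) sin(pi*x) dx = (13/pi) - (1/pi) = 12/pi.
Hence b_4 = (1/2)·(12/pi) = 6/pi.

6/pi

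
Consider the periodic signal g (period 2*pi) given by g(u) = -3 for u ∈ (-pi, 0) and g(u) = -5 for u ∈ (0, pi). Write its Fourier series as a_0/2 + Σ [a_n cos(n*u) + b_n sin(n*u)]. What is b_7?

-4/(7*pi)

b_7 = 1/pi ∫_{-pi}^{pi} g(u) sin(7*u) du.
Split the integral at the breakpoints.
Directly, an antiderivative of (-3) sin(7*u) is 3*cos(7*u)/7; evaluating from -pi to 0: ∫_{-pi}^{0} (-3) sin(7*u) du = (3/7) - (-3/7) = 6/7.
Directly, an antiderivative of (-5) sin(7*u) is 5*cos(7*u)/7; evaluating from 0 to pi: ∫_{0}^{pi} (-5) sin(7*u) du = (-5/7) - (5/7) = -10/7.
Summing the pieces and multiplying by (1/pi) gives b_7 = -4/(7*pi).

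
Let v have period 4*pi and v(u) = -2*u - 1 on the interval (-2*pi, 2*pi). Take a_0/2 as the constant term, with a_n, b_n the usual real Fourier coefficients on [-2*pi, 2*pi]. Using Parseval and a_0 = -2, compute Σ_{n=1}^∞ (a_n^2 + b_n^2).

Parseval: a_0^2/2 + Σ_{n≥1} (a_n^2+b_n^2) = (1/(2*pi)) ∫_{-2*pi}^{2*pi} v(u)^2 du = 2 + 32*pi**2/3.
Subtract a_0^2/2 = 2: Σ (a_n^2+b_n^2) = 32*pi**2/3.

32*pi**2/3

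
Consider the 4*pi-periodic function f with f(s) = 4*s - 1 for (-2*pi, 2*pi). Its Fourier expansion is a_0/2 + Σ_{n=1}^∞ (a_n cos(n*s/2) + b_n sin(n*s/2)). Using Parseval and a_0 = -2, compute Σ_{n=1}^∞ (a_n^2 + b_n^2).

Parseval: a_0^2/2 + Σ_{n≥1} (a_n^2+b_n^2) = (1/(2*pi)) ∫_{-2*pi}^{2*pi} f(s)^2 ds = 2 + 128*pi**2/3.
Subtract a_0^2/2 = 2: Σ (a_n^2+b_n^2) = 128*pi**2/3.

128*pi**2/3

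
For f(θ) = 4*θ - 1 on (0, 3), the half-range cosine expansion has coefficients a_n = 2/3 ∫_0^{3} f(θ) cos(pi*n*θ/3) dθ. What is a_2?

a_2 = 2/3 ∫_0^{3} (4*θ - 1) cos(2*pi*θ/3) dθ.
Integrating by parts (boundary term plus one more integral), an antiderivative of (4*θ - 1) cos(2*pi*θ/3) is 6*θ*sin(2*pi*θ/3)/pi - 3*sin(2*pi*θ/3)/(2*pi) + 9*cos(2*pi*θ/3)/pi**2; evaluating from 0 to 3: ∫_{0}^{3} (4*θ - 1) cos(2*pi*θ/3) dθ = (9/pi**2) - (9/pi**2) = 0.
Hence a_2 = (2/3)·(0) = 0.

0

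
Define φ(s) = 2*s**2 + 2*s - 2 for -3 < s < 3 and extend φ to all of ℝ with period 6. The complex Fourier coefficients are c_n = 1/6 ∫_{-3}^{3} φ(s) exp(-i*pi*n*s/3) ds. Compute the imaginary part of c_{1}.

-6/pi

Since φ is real-valued, Im(c_{1}) = -1/6 ∫_{-3}^{3} φ(s) sin(pi*s/3) ds = -b_{1}/2.
Integrating by parts twice (tabular method), an antiderivative of (2*s**2 + 2*s - 2) sin(pi*s/3) is -6*s**2*cos(pi*s/3)/pi + 36*s*sin(pi*s/3)/pi**2 - 6*s*cos(pi*s/3)/pi + 18*sin(pi*s/3)/pi**2 + 6*cos(pi*s/3)/pi + 108*cos(pi*s/3)/pi**3; evaluating from -3 to 3: ∫_{-3}^{3} (2*s**2 + 2*s - 2) sin(pi*s/3) ds = (-108/pi**3 + 66/pi) - (-108/pi**3 + 30/pi) = 36/pi.
Hence Im(c_{1}) = (-1/6)·(36/pi) = -6/pi.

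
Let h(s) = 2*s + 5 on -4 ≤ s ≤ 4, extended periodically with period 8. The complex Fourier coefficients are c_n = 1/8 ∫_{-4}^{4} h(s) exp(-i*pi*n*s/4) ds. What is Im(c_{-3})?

8/(3*pi)

Since h is real-valued, Im(c_{-3}) = -1/8 ∫_{-4}^{4} h(s) sin(-3*pi*s/4) ds = b_{3}/2.
Integrating by parts (boundary term plus one more integral), an antiderivative of (2*s + 5) sin(-3*pi*s/4) is 8*s*cos(3*pi*s/4)/(3*pi) - 32*sin(3*pi*s/4)/(9*pi**2) + 20*cos(3*pi*s/4)/(3*pi); evaluating from -4 to 4: ∫_{-4}^{4} (2*s + 5) sin(-3*pi*s/4) ds = (-52/(3*pi)) - (4/pi) = -64/(3*pi).
Hence Im(c_{-3}) = (-1/8)·(-64/(3*pi)) = 8/(3*pi).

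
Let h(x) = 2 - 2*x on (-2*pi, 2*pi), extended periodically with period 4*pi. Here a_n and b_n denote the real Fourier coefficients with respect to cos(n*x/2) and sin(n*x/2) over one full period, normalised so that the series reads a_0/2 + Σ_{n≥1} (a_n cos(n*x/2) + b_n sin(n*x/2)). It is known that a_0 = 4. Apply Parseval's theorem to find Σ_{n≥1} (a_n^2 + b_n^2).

Parseval: a_0^2/2 + Σ_{n≥1} (a_n^2+b_n^2) = (1/(2*pi)) ∫_{-2*pi}^{2*pi} h(x)^2 dx = 8 + 32*pi**2/3.
Subtract a_0^2/2 = 8: Σ (a_n^2+b_n^2) = 32*pi**2/3.

32*pi**2/3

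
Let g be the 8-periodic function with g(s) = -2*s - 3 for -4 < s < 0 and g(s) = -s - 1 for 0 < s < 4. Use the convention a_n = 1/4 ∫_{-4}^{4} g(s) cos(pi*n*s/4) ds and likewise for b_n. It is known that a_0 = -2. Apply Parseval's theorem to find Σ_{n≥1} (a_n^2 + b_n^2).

Parseval: a_0^2/2 + Σ_{n≥1} (a_n^2+b_n^2) = 1/4 ∫_{-4}^{4} g(s)^2 ds = 50/3.
Subtract a_0^2/2 = 2: Σ (a_n^2+b_n^2) = 44/3.

44/3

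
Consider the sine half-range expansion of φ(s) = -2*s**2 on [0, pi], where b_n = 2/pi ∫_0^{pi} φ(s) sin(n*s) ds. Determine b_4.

b_4 = 2/pi ∫_0^{pi} (-2*s**2) sin(4*s) ds.
Integrating by parts twice (tabular method), an antiderivative of (-2*s**2) sin(4*s) is s**2*cos(4*s)/2 - s*sin(4*s)/4 - cos(4*s)/16; evaluating from 0 to pi: ∫_{0}^{pi} (-2*s**2) sin(4*s) ds = (-1/16 + pi**2/2) - (-1/16) = pi**2/2.
Hence b_4 = (2/pi)·(pi**2/2) = pi.

pi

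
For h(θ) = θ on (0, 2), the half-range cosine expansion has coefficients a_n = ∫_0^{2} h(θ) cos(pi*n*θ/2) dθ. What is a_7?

a_7 = ∫_0^{2} (θ) cos(7*pi*θ/2) dθ.
Integrating by parts (boundary term plus one more integral), an antiderivative of (θ) cos(7*pi*θ/2) is 2*θ*sin(7*pi*θ/2)/(7*pi) + 4*cos(7*pi*θ/2)/(49*pi**2); evaluating from 0 to 2: ∫_{0}^{2} (θ) cos(7*pi*θ/2) dθ = (-4/(49*pi**2)) - (4/(49*pi**2)) = -8/(49*pi**2).
Hence a_7 = -8/(49*pi**2).

-8/(49*pi**2)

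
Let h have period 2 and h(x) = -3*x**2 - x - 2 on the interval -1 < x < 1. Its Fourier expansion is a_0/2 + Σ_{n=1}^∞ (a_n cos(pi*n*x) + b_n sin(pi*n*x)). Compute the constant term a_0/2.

a_0 = ∫_{-1}^{1} h(x) dx = -6.
So the constant term a_0/2 = -3.

-3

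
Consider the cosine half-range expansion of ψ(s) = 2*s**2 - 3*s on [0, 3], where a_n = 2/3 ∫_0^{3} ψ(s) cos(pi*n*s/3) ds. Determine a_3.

-4/pi**2

a_3 = 2/3 ∫_0^{3} (2*s**2 - 3*s) cos(pi*s) ds.
Integrating by parts twice (tabular method), an antiderivative of (2*s**2 - 3*s) cos(pi*s) is 2*s**2*sin(pi*s)/pi - 3*s*sin(pi*s)/pi + 4*s*cos(pi*s)/pi**2 - 4*sin(pi*s)/pi**3 - 3*cos(pi*s)/pi**2; evaluating from 0 to 3: ∫_{0}^{3} (2*s**2 - 3*s) cos(pi*s) ds = (-9/pi**2) - (-3/pi**2) = -6/pi**2.
Hence a_3 = (2/3)·(-6/pi**2) = -4/pi**2.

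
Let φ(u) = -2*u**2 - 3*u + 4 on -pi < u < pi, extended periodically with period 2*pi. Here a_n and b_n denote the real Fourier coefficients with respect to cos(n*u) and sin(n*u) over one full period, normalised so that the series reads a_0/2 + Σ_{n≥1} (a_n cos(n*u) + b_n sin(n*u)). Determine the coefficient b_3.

-2

b_3 = 1/pi ∫_{-pi}^{pi} φ(u) sin(3*u) du.
Integrating by parts twice (tabular method), an antiderivative of (-2*u**2 - 3*u + 4) sin(3*u) is 2*u**2*cos(3*u)/3 - 4*u*sin(3*u)/9 + u*cos(3*u) - sin(3*u)/3 - 40*cos(3*u)/27; evaluating from -pi to pi: ∫_{-pi}^{pi} (-2*u**2 - 3*u + 4) sin(3*u) du = (-2*pi**2/3 - pi + 40/27) - (-2*pi**2/3 + 40/27 + pi) = -2*pi.
Hence b_3 = (1/pi)·(-2*pi) = -2.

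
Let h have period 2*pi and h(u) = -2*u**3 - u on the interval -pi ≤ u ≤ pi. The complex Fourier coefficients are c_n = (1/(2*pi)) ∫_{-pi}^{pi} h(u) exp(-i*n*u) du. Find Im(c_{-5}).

Since h is real-valued, Im(c_{-5}) = -(1/(2*pi)) ∫_{-pi}^{pi} h(u) sin(-5*u) du = b_{5}/2.
h is odd and sin(-5*u) is odd, so the integrand is even: ∫_{-pi}^{pi} h(u) sin(-5*u) du = 2∫_0^{pi} h(u) sin(-5*u) du.
Integrating by parts three times (tabular method), an antiderivative of (-2*u**3 - u) sin(-5*u) is -2*u**3*cos(5*u)/5 + 6*u**2*sin(5*u)/25 - 13*u*cos(5*u)/125 + 13*sin(5*u)/625; evaluating from 0 to pi: ∫_{0}^{pi} (-2*u**3 - u) sin(-5*u) du = (pi*(13 + 50*pi**2)/125) - (0) = pi*(13 + 50*pi**2)/125.
So ∫_{-pi}^{pi} h(u) sin(-5*u) du = 2*pi*(13 + 50*pi**2)/125.
Hence Im(c_{-5}) = (-1/(2*pi))·(2*pi*(13 + 50*pi**2)/125) = -2*pi**2/5 - 13/125.

-2*pi**2/5 - 13/125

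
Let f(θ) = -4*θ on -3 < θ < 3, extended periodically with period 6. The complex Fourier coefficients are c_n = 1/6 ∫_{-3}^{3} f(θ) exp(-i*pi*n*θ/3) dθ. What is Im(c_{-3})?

Since f is real-valued, Im(c_{-3}) = -1/6 ∫_{-3}^{3} f(θ) sin(-pi*θ) dθ = b_{3}/2.
f is odd and sin(-pi*θ) is odd, so the integrand is even: ∫_{-3}^{3} f(θ) sin(-pi*θ) dθ = 2∫_0^{3} f(θ) sin(-pi*θ) dθ.
Integrating by parts (boundary term plus one more integral), an antiderivative of (-4*θ) sin(-pi*θ) is -4*θ*cos(pi*θ)/pi + 4*sin(pi*θ)/pi**2; evaluating from 0 to 3: ∫_{0}^{3} (-4*θ) sin(-pi*θ) dθ = (12/pi) - (0) = 12/pi.
So ∫_{-3}^{3} f(θ) sin(-pi*θ) dθ = 24/pi.
Hence Im(c_{-3}) = (-1/6)·(24/pi) = -4/pi.

-4/pi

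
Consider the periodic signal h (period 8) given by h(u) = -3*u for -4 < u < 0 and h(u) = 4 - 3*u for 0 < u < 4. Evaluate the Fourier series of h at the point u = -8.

2

u = -8 differs from u = 0 by -1 full period(s), and the series is 8-periodic.
At u = 0 the one-sided limits are h(0^-) = 0 and h(0^+) = 4.
By Dirichlet's theorem the series converges to their average, [(0) + (4)]/2 = 2.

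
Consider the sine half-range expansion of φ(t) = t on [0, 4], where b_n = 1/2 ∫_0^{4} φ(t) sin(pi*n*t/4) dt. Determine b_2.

b_2 = 1/2 ∫_0^{4} (t) sin(pi*t/2) dt.
Integrating by parts (boundary term plus one more integral), an antiderivative of (t) sin(pi*t/2) is -2*t*cos(pi*t/2)/pi + 4*sin(pi*t/2)/pi**2; evaluating from 0 to 4: ∫_{0}^{4} (t) sin(pi*t/2) dt = (-8/pi) - (0) = -8/pi.
Hence b_2 = (1/2)·(-8/pi) = -4/pi.

-4/pi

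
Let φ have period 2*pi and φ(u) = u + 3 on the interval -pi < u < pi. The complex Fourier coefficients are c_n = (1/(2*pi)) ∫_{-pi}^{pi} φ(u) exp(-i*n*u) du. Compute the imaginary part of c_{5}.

-1/5

Since φ is real-valued, Im(c_{5}) = -(1/(2*pi)) ∫_{-pi}^{pi} φ(u) sin(5*u) du = -b_{5}/2.
Integrating by parts (boundary term plus one more integral), an antiderivative of (u + 3) sin(5*u) is -u*cos(5*u)/5 + sin(5*u)/25 - 3*cos(5*u)/5; evaluating from -pi to pi: ∫_{-pi}^{pi} (u + 3) sin(5*u) du = (3/5 + pi/5) - (3/5 - pi/5) = 2*pi/5.
Hence Im(c_{5}) = (-1/(2*pi))·(2*pi/5) = -1/5.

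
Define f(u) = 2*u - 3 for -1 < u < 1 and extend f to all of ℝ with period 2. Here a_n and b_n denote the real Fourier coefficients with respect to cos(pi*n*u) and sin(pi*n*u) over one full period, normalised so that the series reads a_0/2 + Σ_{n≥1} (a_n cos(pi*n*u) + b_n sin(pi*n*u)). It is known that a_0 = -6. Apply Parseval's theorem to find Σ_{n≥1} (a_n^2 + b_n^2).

Parseval: a_0^2/2 + Σ_{n≥1} (a_n^2+b_n^2) = ∫_{-1}^{1} f(u)^2 du = 62/3.
Subtract a_0^2/2 = 18: Σ (a_n^2+b_n^2) = 8/3.

8/3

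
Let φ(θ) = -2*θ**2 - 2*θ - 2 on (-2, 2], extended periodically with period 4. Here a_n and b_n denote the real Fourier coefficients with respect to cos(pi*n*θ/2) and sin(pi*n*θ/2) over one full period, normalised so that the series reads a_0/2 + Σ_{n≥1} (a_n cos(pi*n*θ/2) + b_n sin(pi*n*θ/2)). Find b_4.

b_4 = 1/2 ∫_{-2}^{2} φ(θ) sin(2*pi*θ) dθ.
Integrating by parts twice (tabular method), an antiderivative of (-2*θ**2 - 2*θ - 2) sin(2*pi*θ) is θ**2*cos(2*pi*θ)/pi - θ*sin(2*pi*θ)/pi**2 + θ*cos(2*pi*θ)/pi - sin(2*pi*θ)/(2*pi**2) - cos(2*pi*θ)/(2*pi**3) + cos(2*pi*θ)/pi; evaluating from -2 to 2: ∫_{-2}^{2} (-2*θ**2 - 2*θ - 2) sin(2*pi*θ) dθ = (-1/(2*pi**3) + 7/pi) - (-1/(2*pi**3) + 3/pi) = 4/pi.
Hence b_4 = (1/2)·(4/pi) = 2/pi.

2/pi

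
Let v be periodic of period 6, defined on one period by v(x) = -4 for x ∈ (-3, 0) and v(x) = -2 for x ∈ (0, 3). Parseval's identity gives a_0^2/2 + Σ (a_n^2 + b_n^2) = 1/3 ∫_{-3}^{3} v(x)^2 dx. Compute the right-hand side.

20

1/3 ∫_{-3}^{3} v(x)^2 dx = 1/3 · (60) = 20.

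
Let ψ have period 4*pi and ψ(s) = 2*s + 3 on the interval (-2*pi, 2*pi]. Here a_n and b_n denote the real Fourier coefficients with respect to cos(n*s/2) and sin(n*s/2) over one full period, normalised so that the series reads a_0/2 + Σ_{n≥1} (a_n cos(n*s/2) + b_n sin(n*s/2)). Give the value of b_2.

b_2 = (1/(2*pi)) ∫_{-2*pi}^{2*pi} ψ(s) sin(s) ds.
Integrating by parts (boundary term plus one more integral), an antiderivative of (2*s + 3) sin(s) is -2*s*cos(s) + 2*sin(s) - 3*cos(s); evaluating from -2*pi to 2*pi: ∫_{-2*pi}^{2*pi} (2*s + 3) sin(s) ds = (-4*pi - 3) - (-3 + 4*pi) = -8*pi.
Hence b_2 = (1/(2*pi))·(-8*pi) = -4.

-4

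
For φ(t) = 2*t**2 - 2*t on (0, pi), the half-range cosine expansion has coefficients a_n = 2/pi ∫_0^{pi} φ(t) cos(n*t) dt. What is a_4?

1/2

a_4 = 2/pi ∫_0^{pi} (2*t**2 - 2*t) cos(4*t) dt.
Integrating by parts twice (tabular method), an antiderivative of (2*t**2 - 2*t) cos(4*t) is t**2*sin(4*t)/2 - t*sin(4*t)/2 + t*cos(4*t)/4 - sin(4*t)/16 - cos(4*t)/8; evaluating from 0 to pi: ∫_{0}^{pi} (2*t**2 - 2*t) cos(4*t) dt = (-1/8 + pi/4) - (-1/8) = pi/4.
Hence a_4 = (2/pi)·(pi/4) = 1/2.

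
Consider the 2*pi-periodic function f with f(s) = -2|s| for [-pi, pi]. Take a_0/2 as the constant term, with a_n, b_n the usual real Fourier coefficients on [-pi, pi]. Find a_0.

-2*pi

a_0 = 1/pi ∫_{-pi}^{pi} f(s) ds = 1/pi · (-2*pi**2) = -2*pi.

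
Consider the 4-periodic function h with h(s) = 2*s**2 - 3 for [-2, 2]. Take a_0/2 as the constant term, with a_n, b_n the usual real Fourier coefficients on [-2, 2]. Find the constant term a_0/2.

-1/3

a_0 = 1/2 ∫_{-2}^{2} h(s) ds = 1/2 · (-4/3) = -2/3.
So the constant term a_0/2 = -1/3.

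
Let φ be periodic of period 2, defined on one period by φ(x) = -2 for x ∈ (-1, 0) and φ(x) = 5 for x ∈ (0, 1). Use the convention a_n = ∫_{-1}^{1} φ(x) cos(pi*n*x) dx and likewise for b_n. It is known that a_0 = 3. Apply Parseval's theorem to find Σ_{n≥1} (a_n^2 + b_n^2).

49/2

Parseval: a_0^2/2 + Σ_{n≥1} (a_n^2+b_n^2) = ∫_{-1}^{1} φ(x)^2 dx = 29.
Subtract a_0^2/2 = 9/2: Σ (a_n^2+b_n^2) = 49/2.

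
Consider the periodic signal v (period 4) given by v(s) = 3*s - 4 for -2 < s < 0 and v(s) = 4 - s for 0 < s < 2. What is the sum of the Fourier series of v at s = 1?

v is continuous at s = 1 with value 3, so the series converges to 3 there.

3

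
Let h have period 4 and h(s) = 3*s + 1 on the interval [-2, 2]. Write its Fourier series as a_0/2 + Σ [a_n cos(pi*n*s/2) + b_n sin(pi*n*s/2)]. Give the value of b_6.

-2/pi

b_6 = 1/2 ∫_{-2}^{2} h(s) sin(3*pi*s) ds.
Integrating by parts (boundary term plus one more integral), an antiderivative of (3*s + 1) sin(3*pi*s) is -s*cos(3*pi*s)/pi + sin(3*pi*s)/(3*pi**2) - cos(3*pi*s)/(3*pi); evaluating from -2 to 2: ∫_{-2}^{2} (3*s + 1) sin(3*pi*s) ds = (-7/(3*pi)) - (5/(3*pi)) = -4/pi.
Hence b_6 = (1/2)·(-4/pi) = -2/pi.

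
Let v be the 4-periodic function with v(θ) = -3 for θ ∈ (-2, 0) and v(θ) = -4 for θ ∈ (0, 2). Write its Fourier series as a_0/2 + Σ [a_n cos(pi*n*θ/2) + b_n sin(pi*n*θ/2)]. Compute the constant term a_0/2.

-7/2

a_0 = 1/2 ∫_{-2}^{2} v(θ) dθ = 1/2 · (-14) = -7.
So the constant term a_0/2 = -7/2.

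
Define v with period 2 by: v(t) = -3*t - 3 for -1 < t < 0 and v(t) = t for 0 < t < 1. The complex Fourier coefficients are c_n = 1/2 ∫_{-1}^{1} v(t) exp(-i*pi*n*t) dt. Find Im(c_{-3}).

2/(3*pi)

Since v is real-valued, Im(c_{-3}) = -1/2 ∫_{-1}^{1} v(t) sin(-3*pi*t) dt = b_{3}/2.
Split the integral at the breakpoints.
Integrating by parts (boundary term plus one more integral), an antiderivative of (-3*t - 3) sin(-3*pi*t) is -t*cos(3*pi*t)/pi + sin(3*pi*t)/(3*pi**2) - cos(3*pi*t)/pi; evaluating from -1 to 0: ∫_{-1}^{0} (-3*t - 3) sin(-3*pi*t) dt = (-1/pi) - (0) = -1/pi.
Integrating by parts (boundary term plus one more integral), an antiderivative of (t) sin(-3*pi*t) is t*cos(3*pi*t)/(3*pi) - sin(3*pi*t)/(9*pi**2); evaluating from 0 to 1: ∫_{0}^{1} (t) sin(-3*pi*t) dt = (-1/(3*pi)) - (0) = -1/(3*pi).
So ∫_{-1}^{1} v(t) sin(-3*pi*t) dt = -4/(3*pi).
Hence Im(c_{-3}) = (-1/2)·(-4/(3*pi)) = 2/(3*pi).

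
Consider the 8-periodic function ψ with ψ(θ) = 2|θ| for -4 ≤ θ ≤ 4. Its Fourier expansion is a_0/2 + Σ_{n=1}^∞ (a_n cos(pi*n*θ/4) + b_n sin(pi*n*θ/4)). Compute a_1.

a_1 = 1/4 ∫_{-4}^{4} ψ(θ) cos(pi*θ/4) dθ.
ψ is even and cos(pi*θ/4) is even, so the integrand is even and a_1 = 1/2 ∫_0^{4} ψ(θ) cos(pi*θ/4) dθ.
Integrating by parts (boundary term plus one more integral), an antiderivative of (2*θ) cos(pi*θ/4) is 8*θ*sin(pi*θ/4)/pi + 32*cos(pi*θ/4)/pi**2; evaluating from 0 to 4: ∫_{0}^{4} (2*θ) cos(pi*θ/4) dθ = (-32/pi**2) - (32/pi**2) = -64/pi**2.
Hence a_1 = (1/2)·(-64/pi**2) = -32/pi**2.

-32/pi**2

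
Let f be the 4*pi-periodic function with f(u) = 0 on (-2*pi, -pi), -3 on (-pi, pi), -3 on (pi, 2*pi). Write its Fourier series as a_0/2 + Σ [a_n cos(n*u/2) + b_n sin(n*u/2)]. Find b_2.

b_2 = (1/(2*pi)) ∫_{-2*pi}^{2*pi} f(u) sin(u) du.
Split the integral at the breakpoints.
∫_{-2*pi}^{-pi} (0) sin(u) du = 0.
Directly, an antiderivative of (-3) sin(u) is 3*cos(u); evaluating from -pi to pi: ∫_{-pi}^{pi} (-3) sin(u) du = (-3) - (-3) = 0.
Directly, an antiderivative of (-3) sin(u) is 3*cos(u); evaluating from pi to 2*pi: ∫_{pi}^{2*pi} (-3) sin(u) du = (3) - (-3) = 6.
Summing the pieces and multiplying by (1/(2*pi)) gives b_2 = 3/pi.

3/pi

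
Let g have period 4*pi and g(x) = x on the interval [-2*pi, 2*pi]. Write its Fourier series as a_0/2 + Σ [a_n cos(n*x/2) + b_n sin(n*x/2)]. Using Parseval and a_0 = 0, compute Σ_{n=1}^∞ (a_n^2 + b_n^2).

8*pi**2/3

Parseval: a_0^2/2 + Σ_{n≥1} (a_n^2+b_n^2) = (1/(2*pi)) ∫_{-2*pi}^{2*pi} g(x)^2 dx = 8*pi**2/3.
Subtract a_0^2/2 = 0: Σ (a_n^2+b_n^2) = 8*pi**2/3.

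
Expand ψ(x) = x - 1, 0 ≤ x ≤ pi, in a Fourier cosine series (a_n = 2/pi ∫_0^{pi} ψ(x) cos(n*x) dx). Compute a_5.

a_5 = 2/pi ∫_0^{pi} (x - 1) cos(5*x) dx.
Integrating by parts (boundary term plus one more integral), an antiderivative of (x - 1) cos(5*x) is x*sin(5*x)/5 - sin(5*x)/5 + cos(5*x)/25; evaluating from 0 to pi: ∫_{0}^{pi} (x - 1) cos(5*x) dx = (-1/25) - (1/25) = -2/25.
Hence a_5 = (2/pi)·(-2/25) = -4/(25*pi).

-4/(25*pi)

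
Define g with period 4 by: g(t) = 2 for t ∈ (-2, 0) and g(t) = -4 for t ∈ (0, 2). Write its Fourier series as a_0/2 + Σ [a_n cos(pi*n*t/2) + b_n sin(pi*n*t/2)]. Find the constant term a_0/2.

a_0 = 1/2 ∫_{-2}^{2} g(t) dt = 1/2 · (-4) = -2.
So the constant term a_0/2 = -1.

-1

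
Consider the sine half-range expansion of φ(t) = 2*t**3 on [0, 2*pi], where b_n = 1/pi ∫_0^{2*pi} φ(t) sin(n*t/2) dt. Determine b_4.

3 - 8*pi**2

b_4 = 1/pi ∫_0^{2*pi} (2*t**3) sin(2*t) dt.
Integrating by parts three times (tabular method), an antiderivative of (2*t**3) sin(2*t) is -t**3*cos(2*t) + 3*t**2*sin(2*t)/2 + 3*t*cos(2*t)/2 - 3*sin(2*t)/4; evaluating from 0 to 2*pi: ∫_{0}^{2*pi} (2*t**3) sin(2*t) dt = (pi*(3 - 8*pi**2)) - (0) = pi*(3 - 8*pi**2).
Hence b_4 = (1/pi)·(pi*(3 - 8*pi**2)) = 3 - 8*pi**2.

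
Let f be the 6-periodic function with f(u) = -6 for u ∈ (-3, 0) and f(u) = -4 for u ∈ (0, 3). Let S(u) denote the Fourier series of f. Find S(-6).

u = -6 differs from u = 0 by -1 full period(s), and the series is 6-periodic.
At u = 0 the one-sided limits are f(0^-) = -6 and f(0^+) = -4.
By Dirichlet's theorem the series converges to their average, [(-6) + (-4)]/2 = -5.

-5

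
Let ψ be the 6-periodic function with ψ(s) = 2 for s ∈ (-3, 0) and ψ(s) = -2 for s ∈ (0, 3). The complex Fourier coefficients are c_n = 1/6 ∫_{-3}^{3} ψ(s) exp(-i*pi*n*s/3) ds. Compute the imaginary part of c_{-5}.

-4/(5*pi)

Since ψ is real-valued, Im(c_{-5}) = -1/6 ∫_{-3}^{3} ψ(s) sin(-5*pi*s/3) ds = b_{5}/2.
ψ is odd and sin(-5*pi*s/3) is odd, so the integrand is even: ∫_{-3}^{3} ψ(s) sin(-5*pi*s/3) ds = 2∫_0^{3} ψ(s) sin(-5*pi*s/3) ds.
Directly, an antiderivative of (-2) sin(-5*pi*s/3) is -6*cos(5*pi*s/3)/(5*pi); evaluating from 0 to 3: ∫_{0}^{3} (-2) sin(-5*pi*s/3) ds = (6/(5*pi)) - (-6/(5*pi)) = 12/(5*pi).
So ∫_{-3}^{3} ψ(s) sin(-5*pi*s/3) ds = 24/(5*pi).
Hence Im(c_{-5}) = (-1/6)·(24/(5*pi)) = -4/(5*pi).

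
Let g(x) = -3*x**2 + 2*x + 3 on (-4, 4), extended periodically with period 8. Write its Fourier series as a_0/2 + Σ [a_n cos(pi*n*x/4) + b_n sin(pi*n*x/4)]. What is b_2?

b_2 = 1/4 ∫_{-4}^{4} g(x) sin(pi*x/2) dx.
Integrating by parts twice (tabular method), an antiderivative of (-3*x**2 + 2*x + 3) sin(pi*x/2) is 6*x**2*cos(pi*x/2)/pi - 24*x*sin(pi*x/2)/pi**2 - 4*x*cos(pi*x/2)/pi + 8*sin(pi*x/2)/pi**2 - 6*cos(pi*x/2)/pi - 48*cos(pi*x/2)/pi**3; evaluating from -4 to 4: ∫_{-4}^{4} (-3*x**2 + 2*x + 3) sin(pi*x/2) dx = (-48/pi**3 + 74/pi) - (-48/pi**3 + 106/pi) = -32/pi.
Hence b_2 = (1/4)·(-32/pi) = -8/pi.

-8/pi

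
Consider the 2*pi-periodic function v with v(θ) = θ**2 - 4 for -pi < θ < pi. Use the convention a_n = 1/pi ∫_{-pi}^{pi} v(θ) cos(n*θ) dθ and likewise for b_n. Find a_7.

a_7 = 1/pi ∫_{-pi}^{pi} v(θ) cos(7*θ) dθ.
v is even and cos(7*θ) is even, so the integrand is even and a_7 = 2/pi ∫_0^{pi} v(θ) cos(7*θ) dθ.
Integrating by parts twice (tabular method), an antiderivative of (θ**2 - 4) cos(7*θ) is θ**2*sin(7*θ)/7 + 2*θ*cos(7*θ)/49 - 198*sin(7*θ)/343; evaluating from 0 to pi: ∫_{0}^{pi} (θ**2 - 4) cos(7*θ) dθ = (-2*pi/49) - (0) = -2*pi/49.
Hence a_7 = (2/pi)·(-2*pi/49) = -4/49.

-4/49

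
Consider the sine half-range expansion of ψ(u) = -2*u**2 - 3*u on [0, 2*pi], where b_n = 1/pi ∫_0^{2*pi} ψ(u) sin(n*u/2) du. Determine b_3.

-16*pi/3 - 4 + 64/(27*pi)

b_3 = 1/pi ∫_0^{2*pi} (-2*u**2 - 3*u) sin(3*u/2) du.
Integrating by parts twice (tabular method), an antiderivative of (-2*u**2 - 3*u) sin(3*u/2) is 4*u**2*cos(3*u/2)/3 - 16*u*sin(3*u/2)/9 + 2*u*cos(3*u/2) - 4*sin(3*u/2)/3 - 32*cos(3*u/2)/27; evaluating from 0 to 2*pi: ∫_{0}^{2*pi} (-2*u**2 - 3*u) sin(3*u/2) du = (-16*pi**2/3 - 4*pi + 32/27) - (-32/27) = -16*pi**2/3 - 4*pi + 64/27.
Hence b_3 = (1/pi)·(-16*pi**2/3 - 4*pi + 64/27) = -16*pi/3 - 4 + 64/(27*pi).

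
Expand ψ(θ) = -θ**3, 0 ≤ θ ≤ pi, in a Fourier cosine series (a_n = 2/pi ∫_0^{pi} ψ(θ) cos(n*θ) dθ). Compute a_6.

a_6 = 2/pi ∫_0^{pi} (-θ**3) cos(6*θ) dθ.
Integrating by parts three times (tabular method), an antiderivative of (-θ**3) cos(6*θ) is -θ**3*sin(6*θ)/6 - θ**2*cos(6*θ)/12 + θ*sin(6*θ)/36 + cos(6*θ)/216; evaluating from 0 to pi: ∫_{0}^{pi} (-θ**3) cos(6*θ) dθ = (1/216 - pi**2/12) - (1/216) = -pi**2/12.
Hence a_6 = (2/pi)·(-pi**2/12) = -pi/6.

-pi/6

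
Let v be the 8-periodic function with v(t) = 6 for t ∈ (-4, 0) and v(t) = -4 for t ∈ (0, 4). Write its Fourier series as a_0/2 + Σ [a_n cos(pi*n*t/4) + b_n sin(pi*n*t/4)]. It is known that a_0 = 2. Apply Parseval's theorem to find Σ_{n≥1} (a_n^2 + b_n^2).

Parseval: a_0^2/2 + Σ_{n≥1} (a_n^2+b_n^2) = 1/4 ∫_{-4}^{4} v(t)^2 dt = 52.
Subtract a_0^2/2 = 2: Σ (a_n^2+b_n^2) = 50.

50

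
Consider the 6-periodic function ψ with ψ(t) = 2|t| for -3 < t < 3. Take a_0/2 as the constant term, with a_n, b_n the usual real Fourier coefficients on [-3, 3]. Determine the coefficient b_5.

b_5 = 1/3 ∫_{-3}^{3} ψ(t) sin(5*pi*t/3) dt.
ψ is even and sin(5*pi*t/3) is odd, so the integrand is odd over a symmetric interval and the integral vanishes.

0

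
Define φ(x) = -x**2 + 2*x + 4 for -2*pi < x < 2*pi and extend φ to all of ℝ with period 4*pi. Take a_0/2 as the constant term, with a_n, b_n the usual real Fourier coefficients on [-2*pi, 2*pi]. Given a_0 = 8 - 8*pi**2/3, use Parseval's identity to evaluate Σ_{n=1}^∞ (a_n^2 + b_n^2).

32*pi**2*(15 + 4*pi**2)/45

Parseval: a_0^2/2 + Σ_{n≥1} (a_n^2+b_n^2) = (1/(2*pi)) ∫_{-2*pi}^{2*pi} φ(x)^2 dx = -32*pi**2/3 + 32 + 32*pi**4/5.
Subtract a_0^2/2 = 32*(3 - pi**2)**2/9: Σ (a_n^2+b_n^2) = 32*pi**2*(15 + 4*pi**2)/45.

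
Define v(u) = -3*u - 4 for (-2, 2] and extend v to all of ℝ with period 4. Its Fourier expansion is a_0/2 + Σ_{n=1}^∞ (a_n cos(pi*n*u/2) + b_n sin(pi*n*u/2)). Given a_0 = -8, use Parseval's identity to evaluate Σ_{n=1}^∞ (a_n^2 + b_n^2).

Parseval: a_0^2/2 + Σ_{n≥1} (a_n^2+b_n^2) = 1/2 ∫_{-2}^{2} v(u)^2 du = 56.
Subtract a_0^2/2 = 32: Σ (a_n^2+b_n^2) = 24.

24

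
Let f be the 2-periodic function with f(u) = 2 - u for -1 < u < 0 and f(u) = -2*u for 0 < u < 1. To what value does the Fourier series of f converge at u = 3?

1/2

u = 3 differs from u = -1 by 2 full period(s), and the series is 2-periodic.
At u = -1 the one-sided limits are f(-1^-) = -2 and f(-1^+) = 3.
By Dirichlet's theorem the series converges to their average, [(-2) + (3)]/2 = 1/2.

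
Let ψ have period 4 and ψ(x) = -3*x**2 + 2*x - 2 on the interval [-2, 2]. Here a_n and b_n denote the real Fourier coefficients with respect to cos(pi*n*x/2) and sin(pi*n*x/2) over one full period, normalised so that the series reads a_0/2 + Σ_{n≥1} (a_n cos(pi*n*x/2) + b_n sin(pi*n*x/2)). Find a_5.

48/(25*pi**2)

a_5 = 1/2 ∫_{-2}^{2} ψ(x) cos(5*pi*x/2) dx.
Integrating by parts twice (tabular method), an antiderivative of (-3*x**2 + 2*x - 2) cos(5*pi*x/2) is -6*x**2*sin(5*pi*x/2)/(5*pi) + 4*x*sin(5*pi*x/2)/(5*pi) - 24*x*cos(5*pi*x/2)/(25*pi**2) - 4*sin(5*pi*x/2)/(5*pi) + 48*sin(5*pi*x/2)/(125*pi**3) + 8*cos(5*pi*x/2)/(25*pi**2); evaluating from -2 to 2: ∫_{-2}^{2} (-3*x**2 + 2*x - 2) cos(5*pi*x/2) dx = (8/(5*pi**2)) - (-56/(25*pi**2)) = 96/(25*pi**2).
Hence a_5 = (1/2)·(96/(25*pi**2)) = 48/(25*pi**2).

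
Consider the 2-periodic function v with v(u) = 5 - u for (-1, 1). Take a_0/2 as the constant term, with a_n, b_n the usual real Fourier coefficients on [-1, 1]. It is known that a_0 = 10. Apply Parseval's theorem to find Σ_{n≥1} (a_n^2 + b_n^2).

Parseval: a_0^2/2 + Σ_{n≥1} (a_n^2+b_n^2) = ∫_{-1}^{1} v(u)^2 du = 152/3.
Subtract a_0^2/2 = 50: Σ (a_n^2+b_n^2) = 2/3.

2/3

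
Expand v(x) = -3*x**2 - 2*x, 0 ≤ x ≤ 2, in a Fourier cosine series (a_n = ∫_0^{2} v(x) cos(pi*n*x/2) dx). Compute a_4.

-3/pi**2

a_4 = ∫_0^{2} (-3*x**2 - 2*x) cos(2*pi*x) dx.
Integrating by parts twice (tabular method), an antiderivative of (-3*x**2 - 2*x) cos(2*pi*x) is -3*x**2*sin(2*pi*x)/(2*pi) - x*sin(2*pi*x)/pi - 3*x*cos(2*pi*x)/(2*pi**2) + 3*sin(2*pi*x)/(4*pi**3) - cos(2*pi*x)/(2*pi**2); evaluating from 0 to 2: ∫_{0}^{2} (-3*x**2 - 2*x) cos(2*pi*x) dx = (-7/(2*pi**2)) - (-1/(2*pi**2)) = -3/pi**2.
Hence a_4 = -3/pi**2.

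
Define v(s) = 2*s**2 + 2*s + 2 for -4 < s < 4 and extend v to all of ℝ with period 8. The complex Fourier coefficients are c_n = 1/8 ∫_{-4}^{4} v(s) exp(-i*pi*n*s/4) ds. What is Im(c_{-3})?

8/(3*pi)

Since v is real-valued, Im(c_{-3}) = -1/8 ∫_{-4}^{4} v(s) sin(-3*pi*s/4) ds = b_{3}/2.
Integrating by parts twice (tabular method), an antiderivative of (2*s**2 + 2*s + 2) sin(-3*pi*s/4) is 8*s**2*cos(3*pi*s/4)/(3*pi) - 64*s*sin(3*pi*s/4)/(9*pi**2) + 8*s*cos(3*pi*s/4)/(3*pi) - 32*sin(3*pi*s/4)/(9*pi**2) - 256*cos(3*pi*s/4)/(27*pi**3) + 8*cos(3*pi*s/4)/(3*pi); evaluating from -4 to 4: ∫_{-4}^{4} (2*s**2 + 2*s + 2) sin(-3*pi*s/4) ds = (-56/pi + 256/(27*pi**3)) - (8*(32 - 117*pi**2)/(27*pi**3)) = -64/(3*pi).
Hence Im(c_{-3}) = (-1/8)·(-64/(3*pi)) = 8/(3*pi).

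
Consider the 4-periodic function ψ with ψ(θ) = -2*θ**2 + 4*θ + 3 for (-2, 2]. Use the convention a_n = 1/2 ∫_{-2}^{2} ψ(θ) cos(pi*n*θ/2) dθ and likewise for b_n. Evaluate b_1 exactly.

16/pi

b_1 = 1/2 ∫_{-2}^{2} ψ(θ) sin(pi*θ/2) dθ.
Integrating by parts twice (tabular method), an antiderivative of (-2*θ**2 + 4*θ + 3) sin(pi*θ/2) is 4*θ**2*cos(pi*θ/2)/pi - 16*θ*sin(pi*θ/2)/pi**2 - 8*θ*cos(pi*θ/2)/pi + 16*sin(pi*θ/2)/pi**2 - 6*cos(pi*θ/2)/pi - 32*cos(pi*θ/2)/pi**3; evaluating from -2 to 2: ∫_{-2}^{2} (-2*θ**2 + 4*θ + 3) sin(pi*θ/2) dθ = (32/pi**3 + 6/pi) - (-26/pi + 32/pi**3) = 32/pi.
Hence b_1 = (1/2)·(32/pi) = 16/pi.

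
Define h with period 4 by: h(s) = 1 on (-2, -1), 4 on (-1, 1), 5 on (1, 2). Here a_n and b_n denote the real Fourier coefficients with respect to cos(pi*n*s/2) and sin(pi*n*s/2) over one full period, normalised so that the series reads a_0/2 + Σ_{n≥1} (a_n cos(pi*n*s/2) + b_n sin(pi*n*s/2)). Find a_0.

7

a_0 = 1/2 ∫_{-2}^{2} h(s) ds = 1/2 · (14) = 7.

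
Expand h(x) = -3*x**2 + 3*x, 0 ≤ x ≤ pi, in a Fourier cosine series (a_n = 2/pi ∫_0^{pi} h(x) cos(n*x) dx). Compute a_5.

12*(-1 + pi)/(25*pi)

a_5 = 2/pi ∫_0^{pi} (-3*x**2 + 3*x) cos(5*x) dx.
Integrating by parts twice (tabular method), an antiderivative of (-3*x**2 + 3*x) cos(5*x) is -3*x**2*sin(5*x)/5 + 3*x*sin(5*x)/5 - 6*x*cos(5*x)/25 + 6*sin(5*x)/125 + 3*cos(5*x)/25; evaluating from 0 to pi: ∫_{0}^{pi} (-3*x**2 + 3*x) cos(5*x) dx = (-3/25 + 6*pi/25) - (3/25) = -6/25 + 6*pi/25.
Hence a_5 = (2/pi)·(-6/25 + 6*pi/25) = 12*(-1 + pi)/(25*pi).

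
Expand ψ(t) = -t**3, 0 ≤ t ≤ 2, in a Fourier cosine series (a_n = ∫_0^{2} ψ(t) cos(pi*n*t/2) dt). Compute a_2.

-12/pi**2

a_2 = ∫_0^{2} (-t**3) cos(pi*t) dt.
Integrating by parts three times (tabular method), an antiderivative of (-t**3) cos(pi*t) is -t**3*sin(pi*t)/pi - 3*t**2*cos(pi*t)/pi**2 + 6*t*sin(pi*t)/pi**3 + 6*cos(pi*t)/pi**4; evaluating from 0 to 2: ∫_{0}^{2} (-t**3) cos(pi*t) dt = (6*(1 - 2*pi**2)/pi**4) - (6/pi**4) = -12/pi**2.
Hence a_2 = -12/pi**2.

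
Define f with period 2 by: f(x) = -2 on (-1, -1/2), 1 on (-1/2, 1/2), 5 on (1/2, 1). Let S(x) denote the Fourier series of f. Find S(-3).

3/2

x = -3 differs from x = -1 by -1 full period(s), and the series is 2-periodic.
At x = -1 the one-sided limits are f(-1^-) = 5 and f(-1^+) = -2.
By Dirichlet's theorem the series converges to their average, [(5) + (-2)]/2 = 3/2.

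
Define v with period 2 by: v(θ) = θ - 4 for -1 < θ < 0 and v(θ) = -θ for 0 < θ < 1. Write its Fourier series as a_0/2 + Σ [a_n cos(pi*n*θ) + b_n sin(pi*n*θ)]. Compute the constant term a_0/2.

-5/2

a_0 = ∫_{-1}^{1} v(θ) dθ = -5.
So the constant term a_0/2 = -5/2.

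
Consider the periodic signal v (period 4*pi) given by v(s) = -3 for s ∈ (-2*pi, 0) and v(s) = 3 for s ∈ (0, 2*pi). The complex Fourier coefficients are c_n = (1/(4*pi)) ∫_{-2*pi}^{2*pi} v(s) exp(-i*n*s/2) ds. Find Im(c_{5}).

Since v is real-valued, Im(c_{5}) = -(1/(4*pi)) ∫_{-2*pi}^{2*pi} v(s) sin(5*s/2) ds = -b_{5}/2.
v is odd and sin(5*s/2) is odd, so the integrand is even: ∫_{-2*pi}^{2*pi} v(s) sin(5*s/2) ds = 2∫_0^{2*pi} v(s) sin(5*s/2) ds.
Directly, an antiderivative of (3) sin(5*s/2) is -6*cos(5*s/2)/5; evaluating from 0 to 2*pi: ∫_{0}^{2*pi} (3) sin(5*s/2) ds = (6/5) - (-6/5) = 12/5.
So ∫_{-2*pi}^{2*pi} v(s) sin(5*s/2) ds = 24/5.
Hence Im(c_{5}) = (-1/(4*pi))·(24/5) = -6/(5*pi).

-6/(5*pi)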